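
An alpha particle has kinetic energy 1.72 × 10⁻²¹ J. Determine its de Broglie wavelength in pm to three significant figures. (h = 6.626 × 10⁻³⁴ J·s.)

λ = 139 pm

p = √(2mKE) = √(2 × 6.645 × 10⁻²⁷ × 1.720 × 10⁻²¹) = 4.781 × 10⁻²⁴ kg·m/s.
λ = h/p = 6.626 × 10⁻³⁴ / 4.781 × 10⁻²⁴ = 1.39 × 10⁻¹⁰ m = 139 pm.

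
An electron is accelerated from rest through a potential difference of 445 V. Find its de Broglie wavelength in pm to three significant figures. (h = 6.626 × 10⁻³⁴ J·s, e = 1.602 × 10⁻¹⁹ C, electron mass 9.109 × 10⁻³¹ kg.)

KE = eV = 1.602 × 10⁻¹⁹ × 445.0 = 7.129 × 10⁻¹⁷ J.
p = √(2mKE) = √(2 × 9.109 × 10⁻³¹ × 7.129 × 10⁻¹⁷) = 1.140 × 10⁻²³ kg·m/s.
λ = h/p = 6.626 × 10⁻³⁴ / 1.140 × 10⁻²³ = 5.81 × 10⁻¹¹ m = 58.1 pm.

λ = 58.1 pm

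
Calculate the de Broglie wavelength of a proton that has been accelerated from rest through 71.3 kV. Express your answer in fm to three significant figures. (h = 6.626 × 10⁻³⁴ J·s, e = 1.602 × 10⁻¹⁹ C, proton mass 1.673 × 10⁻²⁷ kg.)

λ = 107 fm

KE = eV = 1.602 × 10⁻¹⁹ × 7.130 × 10⁴ = 1.142 × 10⁻¹⁴ J.
p = √(2mKE) = √(2 × 1.673 × 10⁻²⁷ × 1.142 × 10⁻¹⁴) = 6.182 × 10⁻²¹ kg·m/s.
λ = h/p = 6.626 × 10⁻³⁴ / 6.182 × 10⁻²¹ = 1.07 × 10⁻¹³ m = 107 fm.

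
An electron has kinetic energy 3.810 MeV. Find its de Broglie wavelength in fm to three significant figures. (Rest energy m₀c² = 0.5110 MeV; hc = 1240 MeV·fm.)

λ = 289 fm

Total energy E = KE + m₀c² = 3.810 + 0.5110 = 4.3210 MeV.
(pc)² = E² − (m₀c²)² = (4.3210)² − (0.5110)² = 18.41 MeV², so pc = 4.291 MeV.
λ = hc/(pc) = 1240 MeV·fm / 4.291 MeV = 289 fm.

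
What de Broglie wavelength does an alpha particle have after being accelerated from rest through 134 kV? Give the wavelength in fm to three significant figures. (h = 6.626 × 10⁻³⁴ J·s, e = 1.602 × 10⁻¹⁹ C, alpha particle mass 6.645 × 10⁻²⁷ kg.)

λ = 27.7 fm

KE = 2eV = 2 × 1.602 × 10⁻¹⁹ × 1.340 × 10⁵ = 4.293 × 10⁻¹⁴ J.
p = √(2mKE) = √(2 × 6.645 × 10⁻²⁷ × 4.293 × 10⁻¹⁴) = 2.389 × 10⁻²⁰ kg·m/s.
λ = h/p = 6.626 × 10⁻³⁴ / 2.389 × 10⁻²⁰ = 2.77 × 10⁻¹⁴ m = 27.7 fm.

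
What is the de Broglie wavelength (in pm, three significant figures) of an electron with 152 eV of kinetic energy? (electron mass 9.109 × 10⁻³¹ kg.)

KE = 152 eV = 2.435 × 10⁻¹⁷ J.
p = √(2mKE) = √(2 × 9.109 × 10⁻³¹ × 2.435 × 10⁻¹⁷) = 6.660 × 10⁻²⁴ kg·m/s.
λ = h/p = 6.626 × 10⁻³⁴ / 6.660 × 10⁻²⁴ = 9.95 × 10⁻¹¹ m = 99.5 pm.

λ = 99.5 pm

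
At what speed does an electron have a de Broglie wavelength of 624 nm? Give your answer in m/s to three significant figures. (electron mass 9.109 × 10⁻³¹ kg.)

p = h/λ = 6.626 × 10⁻³⁴ / 6.240 × 10⁻⁷ = 1.062 × 10⁻²⁷ kg·m/s.
v = p/m = 1.062 × 10⁻²⁷ / 9.109 × 10⁻³¹ = 1.17 × 10³ m/s = 1170 m/s.

v = 1170 m/s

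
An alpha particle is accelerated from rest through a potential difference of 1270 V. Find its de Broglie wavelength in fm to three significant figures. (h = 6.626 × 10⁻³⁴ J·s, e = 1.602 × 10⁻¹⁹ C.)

KE = 2eV = 2 × 1.602 × 10⁻¹⁹ × 1270 = 4.069 × 10⁻¹⁶ J.
p = √(2mKE) = √(2 × 6.645 × 10⁻²⁷ × 4.069 × 10⁻¹⁶) = 2.325 × 10⁻²¹ kg·m/s.
λ = h/p = 6.626 × 10⁻³⁴ / 2.325 × 10⁻²¹ = 2.85 × 10⁻¹³ m = 285 fm.

λ = 285 fm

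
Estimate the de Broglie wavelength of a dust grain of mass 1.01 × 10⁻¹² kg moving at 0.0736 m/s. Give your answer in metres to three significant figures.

p = mv = 1.01 × 10⁻¹² × 0.0736 = 7.434 × 10⁻¹⁴ kg·m/s.
λ = h/p = 6.626 × 10⁻³⁴ / 7.434 × 10⁻¹⁴ = 8.91 × 10⁻²¹ m.

λ = 8.91 × 10⁻²¹ m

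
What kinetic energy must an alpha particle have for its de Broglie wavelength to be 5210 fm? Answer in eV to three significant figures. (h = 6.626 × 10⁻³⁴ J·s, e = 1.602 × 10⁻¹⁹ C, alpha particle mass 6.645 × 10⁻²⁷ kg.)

p = h/λ = 6.626 × 10⁻³⁴ / 5.210 × 10⁻¹² = 1.272 × 10⁻²² kg·m/s.
KE = p²/(2m) = (1.272 × 10⁻²²)² / (2 × 6.645 × 10⁻²⁷) = 1.217 × 10⁻¹⁸ J = 7.60 eV.

KE = 7.60 eV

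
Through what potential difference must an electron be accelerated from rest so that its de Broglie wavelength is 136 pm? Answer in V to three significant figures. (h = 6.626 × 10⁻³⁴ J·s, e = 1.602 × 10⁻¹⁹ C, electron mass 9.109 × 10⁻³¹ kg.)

p = h/λ = 6.626 × 10⁻³⁴ / 1.360 × 10⁻¹⁰ = 4.872 × 10⁻²⁴ kg·m/s.
KE = p²/(2m) = 1.303 × 10⁻¹⁷ J.
V = KE/e = 1.303 × 10⁻¹⁷ / (1.602 × 10⁻¹⁹) = 81.3 V.

V = 81.3 V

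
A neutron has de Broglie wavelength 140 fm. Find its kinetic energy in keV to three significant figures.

KE = 41.7 keV

p = h/λ = 6.626 × 10⁻³⁴ / 1.400 × 10⁻¹³ = 4.733 × 10⁻²¹ kg·m/s.
KE = p²/(2m) = (4.733 × 10⁻²¹)² / (2 × 1.675 × 10⁻²⁷) = 6.687 × 10⁻¹⁵ J = 41.7 keV.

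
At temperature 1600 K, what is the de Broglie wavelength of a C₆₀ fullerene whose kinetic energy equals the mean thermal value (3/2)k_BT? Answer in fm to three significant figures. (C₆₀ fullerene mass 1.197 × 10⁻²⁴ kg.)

λ = 2350 fm

KE = (3/2)k_BT = 1.5 × 1.381 × 10⁻²³ × 1600 = 3.314 × 10⁻²⁰ J.
p = √(2mKE) = √(2 × 1.197 × 10⁻²⁴ × 3.314 × 10⁻²⁰) = 2.817 × 10⁻²² kg·m/s.
λ = h/p = 2.35 × 10⁻¹² m = 2350 fm.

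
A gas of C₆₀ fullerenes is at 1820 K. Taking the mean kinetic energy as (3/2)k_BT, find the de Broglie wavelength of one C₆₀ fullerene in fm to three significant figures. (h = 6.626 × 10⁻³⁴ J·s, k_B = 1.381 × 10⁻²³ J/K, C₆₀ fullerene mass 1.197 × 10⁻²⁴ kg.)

KE = (3/2)k_BT = 1.5 × 1.381 × 10⁻²³ × 1820 = 3.770 × 10⁻²⁰ J.
p = √(2mKE) = √(2 × 1.197 × 10⁻²⁴ × 3.770 × 10⁻²⁰) = 3.004 × 10⁻²² kg·m/s.
λ = h/p = 2.21 × 10⁻¹² m = 2210 fm.

λ = 2210 fm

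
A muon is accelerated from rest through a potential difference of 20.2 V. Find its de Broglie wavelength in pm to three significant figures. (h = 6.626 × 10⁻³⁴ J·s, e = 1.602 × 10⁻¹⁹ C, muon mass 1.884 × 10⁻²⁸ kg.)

KE = eV = 1.602 × 10⁻¹⁹ × 20.20 = 3.236 × 10⁻¹⁸ J.
p = √(2mKE) = √(2 × 1.884 × 10⁻²⁸ × 3.236 × 10⁻¹⁸) = 3.492 × 10⁻²³ kg·m/s.
λ = h/p = 6.626 × 10⁻³⁴ / 3.492 × 10⁻²³ = 1.90 × 10⁻¹¹ m = 19.0 pm.

λ = 19.0 pm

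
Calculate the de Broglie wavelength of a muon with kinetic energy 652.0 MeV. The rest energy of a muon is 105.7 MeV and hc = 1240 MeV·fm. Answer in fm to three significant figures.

Total energy E = KE + m₀c² = 652.0 + 105.7 = 757.7 MeV.
(pc)² = E² − (m₀c²)² = (757.7)² − (105.7)² = 5.629 × 10⁵ MeV², so pc = 750.3 MeV.
λ = hc/(pc) = 1240 MeV·fm / 750.3 MeV = 1.65 fm.

λ = 1.65 fm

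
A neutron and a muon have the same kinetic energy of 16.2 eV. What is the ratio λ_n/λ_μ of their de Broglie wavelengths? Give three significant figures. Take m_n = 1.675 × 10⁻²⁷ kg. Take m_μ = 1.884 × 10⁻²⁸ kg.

λ_n/λ_μ = 0.335

At fixed KE, p = √(2mKE) so λ = h/p ∝ 1/√m.
λ_n/λ_μ = √(m_μ/m_n) = √(1.884 × 10⁻²⁸/1.675 × 10⁻²⁷) = √(0.1125) = 0.335.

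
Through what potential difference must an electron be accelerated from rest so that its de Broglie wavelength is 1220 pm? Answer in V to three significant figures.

p = h/λ = 6.626 × 10⁻³⁴ / 1.220 × 10⁻⁹ = 5.431 × 10⁻²⁵ kg·m/s.
KE = p²/(2m) = 1.619 × 10⁻¹⁹ J.
V = KE/e = 1.619 × 10⁻¹⁹ / (1.602 × 10⁻¹⁹) = 1.01 V.

V = 1.01 V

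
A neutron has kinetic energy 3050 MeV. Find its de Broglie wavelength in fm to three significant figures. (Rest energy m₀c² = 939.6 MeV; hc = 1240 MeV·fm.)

Total energy E = KE + m₀c² = 3050 + 939.6 = 3989.6 MeV.
(pc)² = E² − (m₀c²)² = (3989.6)² − (939.6)² = 1.503 × 10⁷ MeV², so pc = 3877 MeV.
λ = hc/(pc) = 1240 MeV·fm / 3877 MeV = 0.320 fm.

λ = 0.320 fm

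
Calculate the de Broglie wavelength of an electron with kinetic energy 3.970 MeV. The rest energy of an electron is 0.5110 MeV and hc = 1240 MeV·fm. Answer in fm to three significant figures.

Total energy E = KE + m₀c² = 3.970 + 0.5110 = 4.4810 MeV.
(pc)² = E² − (m₀c²)² = (4.4810)² − (0.5110)² = 19.82 MeV², so pc = 4.452 MeV.
λ = hc/(pc) = 1240 MeV·fm / 4.452 MeV = 279 fm.

λ = 279 fm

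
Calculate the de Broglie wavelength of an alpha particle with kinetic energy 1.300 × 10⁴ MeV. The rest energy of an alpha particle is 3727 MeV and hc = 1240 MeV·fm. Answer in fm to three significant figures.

Total energy E = KE + m₀c² = 1.300 × 10⁴ + 3727 = 16727 MeV.
(pc)² = E² − (m₀c²)² = (16727)² − (3727)² = 2.659 × 10⁸ MeV², so pc = 1.631 × 10⁴ MeV.
λ = hc/(pc) = 1240 MeV·fm / 1.631 × 10⁴ MeV = 0.0760 fm.

λ = 0.0760 fm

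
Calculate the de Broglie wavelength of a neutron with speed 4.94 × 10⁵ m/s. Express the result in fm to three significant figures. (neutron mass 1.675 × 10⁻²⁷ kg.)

p = mv = 1.675 × 10⁻²⁷ × 4.94 × 10⁵ = 8.275 × 10⁻²² kg·m/s.
λ = h/p = 6.626 × 10⁻³⁴ / 8.275 × 10⁻²² = 8.01 × 10⁻¹³ m = 801 fm.

λ = 801 fm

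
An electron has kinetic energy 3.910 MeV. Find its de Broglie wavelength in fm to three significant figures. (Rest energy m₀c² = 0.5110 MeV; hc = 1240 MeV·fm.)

Total energy E = KE + m₀c² = 3.910 + 0.5110 = 4.4210 MeV.
(pc)² = E² − (m₀c²)² = (4.4210)² − (0.5110)² = 19.28 MeV², so pc = 4.391 MeV.
λ = hc/(pc) = 1240 MeV·fm / 4.391 MeV = 282 fm.

λ = 282 fm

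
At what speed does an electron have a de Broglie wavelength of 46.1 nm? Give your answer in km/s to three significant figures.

v = 15.8 km/s

p = h/λ = 6.626 × 10⁻³⁴ / 4.610 × 10⁻⁸ = 1.437 × 10⁻²⁶ kg·m/s.
v = p/m = 1.437 × 10⁻²⁶ / 9.109 × 10⁻³¹ = 1.58 × 10⁴ m/s = 15.8 km/s.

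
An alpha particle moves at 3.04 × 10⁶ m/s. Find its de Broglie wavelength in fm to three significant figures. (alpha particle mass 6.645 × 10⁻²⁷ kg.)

p = mv = 6.645 × 10⁻²⁷ × 3.04 × 10⁶ = 2.020 × 10⁻²⁰ kg·m/s.
λ = h/p = 6.626 × 10⁻³⁴ / 2.020 × 10⁻²⁰ = 3.28 × 10⁻¹⁴ m = 32.8 fm.

λ = 32.8 fm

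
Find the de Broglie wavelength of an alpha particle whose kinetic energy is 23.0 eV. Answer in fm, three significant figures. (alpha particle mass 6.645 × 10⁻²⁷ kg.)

KE = 23.0 eV = 3.685 × 10⁻¹⁸ J.
p = √(2mKE) = √(2 × 6.645 × 10⁻²⁷ × 3.685 × 10⁻¹⁸) = 2.213 × 10⁻²² kg·m/s.
λ = h/p = 6.626 × 10⁻³⁴ / 2.213 × 10⁻²² = 2.99 × 10⁻¹² m = 2990 fm.

λ = 2990 fm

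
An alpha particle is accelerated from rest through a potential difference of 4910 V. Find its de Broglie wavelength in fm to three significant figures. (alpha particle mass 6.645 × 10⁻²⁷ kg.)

λ = 145 fm

KE = 2eV = 2 × 1.602 × 10⁻¹⁹ × 4910 = 1.573 × 10⁻¹⁵ J.
p = √(2mKE) = √(2 × 6.645 × 10⁻²⁷ × 1.573 × 10⁻¹⁵) = 4.572 × 10⁻²¹ kg·m/s.
λ = h/p = 6.626 × 10⁻³⁴ / 4.572 × 10⁻²¹ = 1.45 × 10⁻¹³ m = 145 fm.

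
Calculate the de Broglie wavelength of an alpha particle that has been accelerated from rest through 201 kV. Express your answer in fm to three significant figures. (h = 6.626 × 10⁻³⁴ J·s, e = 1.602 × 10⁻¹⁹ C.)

λ = 22.6 fm

KE = 2eV = 2 × 1.602 × 10⁻¹⁹ × 2.010 × 10⁵ = 6.440 × 10⁻¹⁴ J.
p = √(2mKE) = √(2 × 6.645 × 10⁻²⁷ × 6.440 × 10⁻¹⁴) = 2.926 × 10⁻²⁰ kg·m/s.
λ = h/p = 6.626 × 10⁻³⁴ / 2.926 × 10⁻²⁰ = 2.26 × 10⁻¹⁴ m = 22.6 fm.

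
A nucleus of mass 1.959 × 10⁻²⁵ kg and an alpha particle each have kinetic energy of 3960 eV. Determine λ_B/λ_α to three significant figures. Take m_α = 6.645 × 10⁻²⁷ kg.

λ_B/λ_α = 0.184

At fixed KE, p = √(2mKE) so λ = h/p ∝ 1/√m.
λ_B/λ_α = √(m_α/m_B) = √(6.645 × 10⁻²⁷/1.959 × 10⁻²⁵) = √(0.03392) = 0.184.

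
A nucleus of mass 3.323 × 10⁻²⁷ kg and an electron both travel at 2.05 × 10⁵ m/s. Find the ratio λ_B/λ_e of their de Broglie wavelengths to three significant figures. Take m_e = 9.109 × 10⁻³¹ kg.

At fixed v, p = mv so λ = h/(mv) ∝ 1/m.
λ_B/λ_e = m_e/m_B = 9.109 × 10⁻³¹/3.323 × 10⁻²⁷ = 2.74 × 10⁻⁴.

λ_B/λ_e = 2.74 × 10⁻⁴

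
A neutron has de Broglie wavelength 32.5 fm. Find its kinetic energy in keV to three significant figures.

KE = 775 keV

p = h/λ = 6.626 × 10⁻³⁴ / 3.250 × 10⁻¹⁴ = 2.039 × 10⁻²⁰ kg·m/s.
KE = p²/(2m) = (2.039 × 10⁻²⁰)² / (2 × 1.675 × 10⁻²⁷) = 1.241 × 10⁻¹³ J = 775 keV.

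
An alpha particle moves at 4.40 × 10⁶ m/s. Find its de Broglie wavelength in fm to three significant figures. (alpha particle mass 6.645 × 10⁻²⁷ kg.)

p = mv = 6.645 × 10⁻²⁷ × 4.40 × 10⁶ = 2.924 × 10⁻²⁰ kg·m/s.
λ = h/p = 6.626 × 10⁻³⁴ / 2.924 × 10⁻²⁰ = 2.27 × 10⁻¹⁴ m = 22.7 fm.

λ = 22.7 fm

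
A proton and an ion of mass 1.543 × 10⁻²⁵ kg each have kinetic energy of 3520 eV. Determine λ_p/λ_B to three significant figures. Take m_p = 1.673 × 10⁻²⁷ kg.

λ_p/λ_B = 9.60

At fixed KE, p = √(2mKE) so λ = h/p ∝ 1/√m.
λ_p/λ_B = √(m_B/m_p) = √(1.543 × 10⁻²⁵/1.673 × 10⁻²⁷) = √(92.23) = 9.60.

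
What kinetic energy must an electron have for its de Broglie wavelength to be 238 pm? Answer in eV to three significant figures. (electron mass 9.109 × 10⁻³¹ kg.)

KE = 26.6 eV

p = h/λ = 6.626 × 10⁻³⁴ / 2.380 × 10⁻¹⁰ = 2.784 × 10⁻²⁴ kg·m/s.
KE = p²/(2m) = (2.784 × 10⁻²⁴)² / (2 × 9.109 × 10⁻³¹) = 4.254 × 10⁻¹⁸ J = 26.6 eV.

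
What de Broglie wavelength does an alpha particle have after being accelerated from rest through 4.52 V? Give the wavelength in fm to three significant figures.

KE = 2eV = 2 × 1.602 × 10⁻¹⁹ × 4.520 = 1.448 × 10⁻¹⁸ J.
p = √(2mKE) = √(2 × 6.645 × 10⁻²⁷ × 1.448 × 10⁻¹⁸) = 1.387 × 10⁻²² kg·m/s.
λ = h/p = 6.626 × 10⁻³⁴ / 1.387 × 10⁻²² = 4.78 × 10⁻¹² m = 4780 fm.

λ = 4780 fm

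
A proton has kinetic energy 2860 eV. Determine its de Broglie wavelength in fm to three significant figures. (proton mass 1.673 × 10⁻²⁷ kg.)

λ = 535 fm

KE = 2860 eV = 4.582 × 10⁻¹⁶ J.
p = √(2mKE) = √(2 × 1.673 × 10⁻²⁷ × 4.582 × 10⁻¹⁶) = 1.238 × 10⁻²¹ kg·m/s.
λ = h/p = 6.626 × 10⁻³⁴ / 1.238 × 10⁻²¹ = 5.35 × 10⁻¹³ m = 535 fm.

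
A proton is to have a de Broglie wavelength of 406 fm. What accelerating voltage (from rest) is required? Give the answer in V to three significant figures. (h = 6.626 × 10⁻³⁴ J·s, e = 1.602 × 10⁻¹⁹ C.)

V = 4970 V

p = h/λ = 6.626 × 10⁻³⁴ / 4.060 × 10⁻¹³ = 1.632 × 10⁻²¹ kg·m/s.
KE = p²/(2m) = 7.960 × 10⁻¹⁶ J.
V = KE/e = 7.960 × 10⁻¹⁶ / (1.602 × 10⁻¹⁹) = 4970 V.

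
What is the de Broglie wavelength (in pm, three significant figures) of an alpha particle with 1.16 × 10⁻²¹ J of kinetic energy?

λ = 169 pm

p = √(2mKE) = √(2 × 6.645 × 10⁻²⁷ × 1.160 × 10⁻²¹) = 3.926 × 10⁻²⁴ kg·m/s.
λ = h/p = 6.626 × 10⁻³⁴ / 3.926 × 10⁻²⁴ = 1.69 × 10⁻¹⁰ m = 169 pm.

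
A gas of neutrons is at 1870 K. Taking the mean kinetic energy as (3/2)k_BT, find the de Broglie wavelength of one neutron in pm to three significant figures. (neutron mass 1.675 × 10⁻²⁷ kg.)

KE = (3/2)k_BT = 1.5 × 1.381 × 10⁻²³ × 1870 = 3.874 × 10⁻²⁰ J.
p = √(2mKE) = √(2 × 1.675 × 10⁻²⁷ × 3.874 × 10⁻²⁰) = 1.139 × 10⁻²³ kg·m/s.
λ = h/p = 5.82 × 10⁻¹¹ m = 58.2 pm.

λ = 58.2 pm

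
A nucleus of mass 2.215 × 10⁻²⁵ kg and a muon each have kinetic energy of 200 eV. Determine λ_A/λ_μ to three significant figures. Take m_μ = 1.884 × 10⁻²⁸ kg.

At fixed KE, p = √(2mKE) so λ = h/p ∝ 1/√m.
λ_A/λ_μ = √(m_μ/m_A) = √(1.884 × 10⁻²⁸/2.215 × 10⁻²⁵) = √(8.506 × 10⁻⁴) = 0.0292.

λ_A/λ_μ = 0.0292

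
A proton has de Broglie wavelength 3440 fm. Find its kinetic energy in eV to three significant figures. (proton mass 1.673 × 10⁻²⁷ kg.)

KE = 69.2 eV

p = h/λ = 6.626 × 10⁻³⁴ / 3.440 × 10⁻¹² = 1.926 × 10⁻²² kg·m/s.
KE = p²/(2m) = (1.926 × 10⁻²²)² / (2 × 1.673 × 10⁻²⁷) = 1.109 × 10⁻¹⁷ J = 69.2 eV.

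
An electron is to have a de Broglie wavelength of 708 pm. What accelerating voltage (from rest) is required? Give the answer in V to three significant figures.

p = h/λ = 6.626 × 10⁻³⁴ / 7.080 × 10⁻¹⁰ = 9.359 × 10⁻²⁵ kg·m/s.
KE = p²/(2m) = 4.808 × 10⁻¹⁹ J.
V = KE/e = 4.808 × 10⁻¹⁹ / (1.602 × 10⁻¹⁹) = 3.00 V.

V = 3.00 V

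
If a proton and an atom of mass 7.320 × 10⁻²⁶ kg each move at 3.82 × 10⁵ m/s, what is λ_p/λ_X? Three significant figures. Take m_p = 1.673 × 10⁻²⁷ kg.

λ_p/λ_X = 43.8

At fixed v, p = mv so λ = h/(mv) ∝ 1/m.
λ_p/λ_X = m_X/m_p = 7.320 × 10⁻²⁶/1.673 × 10⁻²⁷ = 43.8.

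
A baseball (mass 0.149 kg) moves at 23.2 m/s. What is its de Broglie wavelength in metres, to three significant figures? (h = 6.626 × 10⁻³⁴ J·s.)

λ = 1.92 × 10⁻³⁴ m

p = mv = 0.149 × 23.2 = 3.457 kg·m/s.
λ = h/p = 6.626 × 10⁻³⁴ / 3.457 = 1.92 × 10⁻³⁴ m.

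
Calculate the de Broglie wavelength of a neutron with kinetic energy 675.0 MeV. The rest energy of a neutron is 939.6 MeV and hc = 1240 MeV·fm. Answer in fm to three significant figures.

λ = 0.944 fm

Total energy E = KE + m₀c² = 675.0 + 939.6 = 1614.6 MeV.
(pc)² = E² − (m₀c²)² = (1614.6)² − (939.6)² = 1.724 × 10⁶ MeV², so pc = 1313 MeV.
λ = hc/(pc) = 1240 MeV·fm / 1313 MeV = 0.944 fm.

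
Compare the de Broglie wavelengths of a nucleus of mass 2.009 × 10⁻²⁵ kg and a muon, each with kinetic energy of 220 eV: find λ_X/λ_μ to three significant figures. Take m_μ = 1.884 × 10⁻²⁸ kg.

At fixed KE, p = √(2mKE) so λ = h/p ∝ 1/√m.
λ_X/λ_μ = √(m_μ/m_X) = √(1.884 × 10⁻²⁸/2.009 × 10⁻²⁵) = √(9.378 × 10⁻⁴) = 0.0306.

λ_X/λ_μ = 0.0306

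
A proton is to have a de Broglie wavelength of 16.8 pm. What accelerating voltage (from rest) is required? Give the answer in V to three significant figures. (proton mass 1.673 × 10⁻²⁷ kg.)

V = 2.90 V

p = h/λ = 6.626 × 10⁻³⁴ / 1.680 × 10⁻¹¹ = 3.944 × 10⁻²³ kg·m/s.
KE = p²/(2m) = 4.649 × 10⁻¹⁹ J.
V = KE/e = 4.649 × 10⁻¹⁹ / (1.602 × 10⁻¹⁹) = 2.90 V.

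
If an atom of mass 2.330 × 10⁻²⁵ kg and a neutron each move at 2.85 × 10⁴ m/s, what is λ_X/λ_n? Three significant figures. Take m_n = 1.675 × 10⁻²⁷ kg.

λ_X/λ_n = 7.19 × 10⁻³

At fixed v, p = mv so λ = h/(mv) ∝ 1/m.
λ_X/λ_n = m_n/m_X = 1.675 × 10⁻²⁷/2.330 × 10⁻²⁵ = 7.19 × 10⁻³.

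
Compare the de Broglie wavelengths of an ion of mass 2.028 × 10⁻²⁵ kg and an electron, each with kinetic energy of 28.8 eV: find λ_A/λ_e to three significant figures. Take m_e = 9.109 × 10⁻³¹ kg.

At fixed KE, p = √(2mKE) so λ = h/p ∝ 1/√m.
λ_A/λ_e = √(m_e/m_A) = √(9.109 × 10⁻³¹/2.028 × 10⁻²⁵) = √(4.492 × 10⁻⁶) = 2.12 × 10⁻³.

λ_A/λ_e = 2.12 × 10⁻³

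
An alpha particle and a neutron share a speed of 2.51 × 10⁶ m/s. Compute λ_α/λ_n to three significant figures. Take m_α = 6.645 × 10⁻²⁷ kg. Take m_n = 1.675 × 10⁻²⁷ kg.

At fixed v, p = mv so λ = h/(mv) ∝ 1/m.
λ_α/λ_n = m_n/m_α = 1.675 × 10⁻²⁷/6.645 × 10⁻²⁷ = 0.252.

λ_α/λ_n = 0.252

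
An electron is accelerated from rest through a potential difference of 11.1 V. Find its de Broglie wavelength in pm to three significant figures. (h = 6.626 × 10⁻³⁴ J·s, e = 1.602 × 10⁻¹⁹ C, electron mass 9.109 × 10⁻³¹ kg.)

KE = eV = 1.602 × 10⁻¹⁹ × 11.10 = 1.778 × 10⁻¹⁸ J.
p = √(2mKE) = √(2 × 9.109 × 10⁻³¹ × 1.778 × 10⁻¹⁸) = 1.800 × 10⁻²⁴ kg·m/s.
λ = h/p = 6.626 × 10⁻³⁴ / 1.800 × 10⁻²⁴ = 3.68 × 10⁻¹⁰ m = 368 pm.

λ = 368 pm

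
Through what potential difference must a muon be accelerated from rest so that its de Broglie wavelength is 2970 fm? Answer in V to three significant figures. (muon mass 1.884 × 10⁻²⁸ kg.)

p = h/λ = 6.626 × 10⁻³⁴ / 2.970 × 10⁻¹² = 2.231 × 10⁻²² kg·m/s.
KE = p²/(2m) = 1.321 × 10⁻¹⁶ J.
V = KE/e = 1.321 × 10⁻¹⁶ / (1.602 × 10⁻¹⁹) = 825 V.

V = 825 V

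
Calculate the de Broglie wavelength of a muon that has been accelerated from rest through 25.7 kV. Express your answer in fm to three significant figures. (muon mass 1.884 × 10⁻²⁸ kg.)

KE = eV = 1.602 × 10⁻¹⁹ × 2.570 × 10⁴ = 4.117 × 10⁻¹⁵ J.
p = √(2mKE) = √(2 × 1.884 × 10⁻²⁸ × 4.117 × 10⁻¹⁵) = 1.246 × 10⁻²¹ kg·m/s.
λ = h/p = 6.626 × 10⁻³⁴ / 1.246 × 10⁻²¹ = 5.32 × 10⁻¹³ m = 532 fm.

λ = 532 fm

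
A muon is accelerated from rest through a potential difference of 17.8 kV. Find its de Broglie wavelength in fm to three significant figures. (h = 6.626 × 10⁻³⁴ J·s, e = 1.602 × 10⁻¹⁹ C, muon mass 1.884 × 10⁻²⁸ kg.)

KE = eV = 1.602 × 10⁻¹⁹ × 1.780 × 10⁴ = 2.852 × 10⁻¹⁵ J.
p = √(2mKE) = √(2 × 1.884 × 10⁻²⁸ × 2.852 × 10⁻¹⁵) = 1.037 × 10⁻²¹ kg·m/s.
λ = h/p = 6.626 × 10⁻³⁴ / 1.037 × 10⁻²¹ = 6.39 × 10⁻¹³ m = 639 fm.

λ = 639 fm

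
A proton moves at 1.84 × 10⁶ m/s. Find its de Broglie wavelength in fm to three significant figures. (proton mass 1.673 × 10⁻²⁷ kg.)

λ = 215 fm

p = mv = 1.673 × 10⁻²⁷ × 1.84 × 10⁶ = 3.078 × 10⁻²¹ kg·m/s.
λ = h/p = 6.626 × 10⁻³⁴ / 3.078 × 10⁻²¹ = 2.15 × 10⁻¹³ m = 215 fm.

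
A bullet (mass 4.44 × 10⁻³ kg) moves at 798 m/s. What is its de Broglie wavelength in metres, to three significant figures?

λ = 1.87 × 10⁻³⁴ m

p = mv = 4.44 × 10⁻³ × 798 = 3.543 kg·m/s.
λ = h/p = 6.626 × 10⁻³⁴ / 3.543 = 1.87 × 10⁻³⁴ m.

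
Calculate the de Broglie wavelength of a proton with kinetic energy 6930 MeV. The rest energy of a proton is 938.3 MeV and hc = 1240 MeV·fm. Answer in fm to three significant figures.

Total energy E = KE + m₀c² = 6930 + 938.3 = 7868.3 MeV.
(pc)² = E² − (m₀c²)² = (7868.3)² − (938.3)² = 6.103 × 10⁷ MeV², so pc = 7812 MeV.
λ = hc/(pc) = 1240 MeV·fm / 7812 MeV = 0.159 fm.

λ = 0.159 fm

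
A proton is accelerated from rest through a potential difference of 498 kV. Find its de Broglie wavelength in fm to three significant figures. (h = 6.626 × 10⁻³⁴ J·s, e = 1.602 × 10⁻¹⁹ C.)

λ = 40.6 fm

KE = eV = 1.602 × 10⁻¹⁹ × 4.980 × 10⁵ = 7.978 × 10⁻¹⁴ J.
p = √(2mKE) = √(2 × 1.673 × 10⁻²⁷ × 7.978 × 10⁻¹⁴) = 1.634 × 10⁻²⁰ kg·m/s.
λ = h/p = 6.626 × 10⁻³⁴ / 1.634 × 10⁻²⁰ = 4.06 × 10⁻¹⁴ m = 40.6 fm.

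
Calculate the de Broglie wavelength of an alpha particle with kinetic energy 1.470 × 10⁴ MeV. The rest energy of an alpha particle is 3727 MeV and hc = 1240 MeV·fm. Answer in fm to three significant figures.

Total energy E = KE + m₀c² = 1.470 × 10⁴ + 3727 = 18427 MeV.
(pc)² = E² − (m₀c²)² = (18427)² − (3727)² = 3.257 × 10⁸ MeV², so pc = 1.805 × 10⁴ MeV.
λ = hc/(pc) = 1240 MeV·fm / 1.805 × 10⁴ MeV = 0.0687 fm.

λ = 0.0687 fm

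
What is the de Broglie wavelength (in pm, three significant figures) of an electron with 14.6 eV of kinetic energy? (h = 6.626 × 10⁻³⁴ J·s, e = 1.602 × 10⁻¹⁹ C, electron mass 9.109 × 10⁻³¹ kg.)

KE = 14.6 eV = 2.339 × 10⁻¹⁸ J.
p = √(2mKE) = √(2 × 9.109 × 10⁻³¹ × 2.339 × 10⁻¹⁸) = 2.064 × 10⁻²⁴ kg·m/s.
λ = h/p = 6.626 × 10⁻³⁴ / 2.064 × 10⁻²⁴ = 3.21 × 10⁻¹⁰ m = 321 pm.

λ = 321 pm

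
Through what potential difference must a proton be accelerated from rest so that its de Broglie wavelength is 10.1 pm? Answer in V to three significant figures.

p = h/λ = 6.626 × 10⁻³⁴ / 1.010 × 10⁻¹¹ = 6.560 × 10⁻²³ kg·m/s.
KE = p²/(2m) = 1.286 × 10⁻¹⁸ J.
V = KE/e = 1.286 × 10⁻¹⁸ / (1.602 × 10⁻¹⁹) = 8.03 V.

V = 8.03 V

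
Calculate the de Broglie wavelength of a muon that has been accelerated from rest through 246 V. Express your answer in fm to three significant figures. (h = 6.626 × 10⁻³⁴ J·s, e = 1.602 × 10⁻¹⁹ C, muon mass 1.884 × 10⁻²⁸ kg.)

λ = 5440 fm

KE = eV = 1.602 × 10⁻¹⁹ × 246.0 = 3.941 × 10⁻¹⁷ J.
p = √(2mKE) = √(2 × 1.884 × 10⁻²⁸ × 3.941 × 10⁻¹⁷) = 1.219 × 10⁻²² kg·m/s.
λ = h/p = 6.626 × 10⁻³⁴ / 1.219 × 10⁻²² = 5.44 × 10⁻¹² m = 5440 fm.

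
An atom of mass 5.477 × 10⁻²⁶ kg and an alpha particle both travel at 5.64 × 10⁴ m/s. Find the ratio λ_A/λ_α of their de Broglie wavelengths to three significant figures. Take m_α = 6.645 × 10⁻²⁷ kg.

λ_A/λ_α = 0.121

At fixed v, p = mv so λ = h/(mv) ∝ 1/m.
λ_A/λ_α = m_α/m_A = 6.645 × 10⁻²⁷/5.477 × 10⁻²⁶ = 0.121.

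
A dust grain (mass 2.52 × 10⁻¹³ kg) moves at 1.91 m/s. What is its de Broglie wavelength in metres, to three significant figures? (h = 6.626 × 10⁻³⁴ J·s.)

p = mv = 2.52 × 10⁻¹³ × 1.91 = 4.813 × 10⁻¹³ kg·m/s.
λ = h/p = 6.626 × 10⁻³⁴ / 4.813 × 10⁻¹³ = 1.38 × 10⁻²¹ m.

λ = 1.38 × 10⁻²¹ m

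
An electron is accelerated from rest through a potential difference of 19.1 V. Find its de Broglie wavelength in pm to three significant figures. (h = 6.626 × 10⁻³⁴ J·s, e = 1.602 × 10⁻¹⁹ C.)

KE = eV = 1.602 × 10⁻¹⁹ × 19.10 = 3.060 × 10⁻¹⁸ J.
p = √(2mKE) = √(2 × 9.109 × 10⁻³¹ × 3.060 × 10⁻¹⁸) = 2.361 × 10⁻²⁴ kg·m/s.
λ = h/p = 6.626 × 10⁻³⁴ / 2.361 × 10⁻²⁴ = 2.81 × 10⁻¹⁰ m = 281 pm.

λ = 281 pm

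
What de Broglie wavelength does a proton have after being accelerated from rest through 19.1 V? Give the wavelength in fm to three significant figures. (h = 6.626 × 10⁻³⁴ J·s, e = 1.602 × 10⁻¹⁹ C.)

KE = eV = 1.602 × 10⁻¹⁹ × 19.10 = 3.060 × 10⁻¹⁸ J.
p = √(2mKE) = √(2 × 1.673 × 10⁻²⁷ × 3.060 × 10⁻¹⁸) = 1.012 × 10⁻²² kg·m/s.
λ = h/p = 6.626 × 10⁻³⁴ / 1.012 × 10⁻²² = 6.55 × 10⁻¹² m = 6550 fm.

λ = 6550 fm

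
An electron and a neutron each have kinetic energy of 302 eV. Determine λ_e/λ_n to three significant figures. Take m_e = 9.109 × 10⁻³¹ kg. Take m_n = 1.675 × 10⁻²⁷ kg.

At fixed KE, p = √(2mKE) so λ = h/p ∝ 1/√m.
λ_e/λ_n = √(m_n/m_e) = √(1.675 × 10⁻²⁷/9.109 × 10⁻³¹) = √(1839) = 42.9.

λ_e/λ_n = 42.9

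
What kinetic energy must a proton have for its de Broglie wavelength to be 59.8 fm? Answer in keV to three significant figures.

KE = 229 keV

p = h/λ = 6.626 × 10⁻³⁴ / 5.980 × 10⁻¹⁴ = 1.108 × 10⁻²⁰ kg·m/s.
KE = p²/(2m) = (1.108 × 10⁻²⁰)² / (2 × 1.673 × 10⁻²⁷) = 3.669 × 10⁻¹⁴ J = 229 keV.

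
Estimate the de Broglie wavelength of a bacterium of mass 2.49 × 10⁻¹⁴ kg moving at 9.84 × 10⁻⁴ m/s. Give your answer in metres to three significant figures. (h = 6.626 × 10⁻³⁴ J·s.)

λ = 2.70 × 10⁻¹⁷ m

p = mv = 2.49 × 10⁻¹⁴ × 9.84 × 10⁻⁴ = 2.450 × 10⁻¹⁷ kg·m/s.
λ = h/p = 6.626 × 10⁻³⁴ / 2.450 × 10⁻¹⁷ = 2.70 × 10⁻¹⁷ m.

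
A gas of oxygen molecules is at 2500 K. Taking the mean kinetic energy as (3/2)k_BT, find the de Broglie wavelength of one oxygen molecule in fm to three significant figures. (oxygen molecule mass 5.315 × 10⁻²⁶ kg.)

KE = (3/2)k_BT = 1.5 × 1.381 × 10⁻²³ × 2500 = 5.179 × 10⁻²⁰ J.
p = √(2mKE) = √(2 × 5.315 × 10⁻²⁶ × 5.179 × 10⁻²⁰) = 7.420 × 10⁻²³ kg·m/s.
λ = h/p = 8.93 × 10⁻¹² m = 8930 fm.

λ = 8930 fm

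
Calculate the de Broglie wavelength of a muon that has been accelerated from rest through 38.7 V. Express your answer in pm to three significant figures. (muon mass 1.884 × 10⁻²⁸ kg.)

KE = eV = 1.602 × 10⁻¹⁹ × 38.70 = 6.200 × 10⁻¹⁸ J.
p = √(2mKE) = √(2 × 1.884 × 10⁻²⁸ × 6.200 × 10⁻¹⁸) = 4.833 × 10⁻²³ kg·m/s.
λ = h/p = 6.626 × 10⁻³⁴ / 4.833 × 10⁻²³ = 1.37 × 10⁻¹¹ m = 13.7 pm.

λ = 13.7 pm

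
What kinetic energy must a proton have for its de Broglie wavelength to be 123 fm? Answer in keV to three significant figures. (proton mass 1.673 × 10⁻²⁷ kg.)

KE = 54.1 keV

p = h/λ = 6.626 × 10⁻³⁴ / 1.230 × 10⁻¹³ = 5.387 × 10⁻²¹ kg·m/s.
KE = p²/(2m) = (5.387 × 10⁻²¹)² / (2 × 1.673 × 10⁻²⁷) = 8.673 × 10⁻¹⁵ J = 54.1 keV.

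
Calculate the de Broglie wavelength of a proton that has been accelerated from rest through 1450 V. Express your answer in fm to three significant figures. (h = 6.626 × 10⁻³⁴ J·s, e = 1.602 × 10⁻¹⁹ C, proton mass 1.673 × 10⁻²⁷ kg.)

λ = 752 fm

KE = eV = 1.602 × 10⁻¹⁹ × 1450 = 2.323 × 10⁻¹⁶ J.
p = √(2mKE) = √(2 × 1.673 × 10⁻²⁷ × 2.323 × 10⁻¹⁶) = 8.816 × 10⁻²² kg·m/s.
λ = h/p = 6.626 × 10⁻³⁴ / 8.816 × 10⁻²² = 7.52 × 10⁻¹³ m = 752 fm.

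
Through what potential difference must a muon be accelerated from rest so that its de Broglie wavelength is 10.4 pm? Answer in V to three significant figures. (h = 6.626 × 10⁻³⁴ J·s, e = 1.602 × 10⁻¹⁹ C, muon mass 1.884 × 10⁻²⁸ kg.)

p = h/λ = 6.626 × 10⁻³⁴ / 1.040 × 10⁻¹¹ = 6.371 × 10⁻²³ kg·m/s.
KE = p²/(2m) = 1.077 × 10⁻¹⁷ J.
V = KE/e = 1.077 × 10⁻¹⁷ / (1.602 × 10⁻¹⁹) = 67.2 V.

V = 67.2 V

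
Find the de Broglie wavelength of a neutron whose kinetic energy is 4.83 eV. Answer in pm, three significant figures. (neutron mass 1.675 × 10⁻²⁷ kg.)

KE = 4.83 eV = 7.738 × 10⁻¹⁹ J.
p = √(2mKE) = √(2 × 1.675 × 10⁻²⁷ × 7.738 × 10⁻¹⁹) = 5.091 × 10⁻²³ kg·m/s.
λ = h/p = 6.626 × 10⁻³⁴ / 5.091 × 10⁻²³ = 1.30 × 10⁻¹¹ m = 13.0 pm.

λ = 13.0 pm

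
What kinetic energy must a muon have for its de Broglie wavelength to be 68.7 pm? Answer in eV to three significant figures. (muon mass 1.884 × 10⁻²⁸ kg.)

p = h/λ = 6.626 × 10⁻³⁴ / 6.870 × 10⁻¹¹ = 9.645 × 10⁻²⁴ kg·m/s.
KE = p²/(2m) = (9.645 × 10⁻²⁴)² / (2 × 1.884 × 10⁻²⁸) = 2.469 × 10⁻¹⁹ J = 1.54 eV.

KE = 1.54 eV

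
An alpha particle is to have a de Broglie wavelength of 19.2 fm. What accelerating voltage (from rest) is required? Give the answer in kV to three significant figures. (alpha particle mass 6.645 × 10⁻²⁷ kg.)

V = 280 kV

p = h/λ = 6.626 × 10⁻³⁴ / 1.920 × 10⁻¹⁴ = 3.451 × 10⁻²⁰ kg·m/s.
KE = p²/(2m) = 8.961 × 10⁻¹⁴ J.
V = KE/2e = 8.961 × 10⁻¹⁴ / (2 × 1.602 × 10⁻¹⁹) = 280 kV.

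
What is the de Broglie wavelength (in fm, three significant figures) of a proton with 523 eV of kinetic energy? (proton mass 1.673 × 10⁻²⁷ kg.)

KE = 523 eV = 8.378 × 10⁻¹⁷ J.
p = √(2mKE) = √(2 × 1.673 × 10⁻²⁷ × 8.378 × 10⁻¹⁷) = 5.295 × 10⁻²² kg·m/s.
λ = h/p = 6.626 × 10⁻³⁴ / 5.295 × 10⁻²² = 1.25 × 10⁻¹² m = 1250 fm.

λ = 1250 fm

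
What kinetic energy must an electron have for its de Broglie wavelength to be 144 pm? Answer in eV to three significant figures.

KE = 72.5 eV

p = h/λ = 6.626 × 10⁻³⁴ / 1.440 × 10⁻¹⁰ = 4.601 × 10⁻²⁴ kg·m/s.
KE = p²/(2m) = (4.601 × 10⁻²⁴)² / (2 × 9.109 × 10⁻³¹) = 1.162 × 10⁻¹⁷ J = 72.5 eV.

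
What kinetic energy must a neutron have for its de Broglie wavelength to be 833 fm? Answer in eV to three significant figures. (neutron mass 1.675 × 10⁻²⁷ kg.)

KE = 1180 eV

p = h/λ = 6.626 × 10⁻³⁴ / 8.330 × 10⁻¹³ = 7.954 × 10⁻²² kg·m/s.
KE = p²/(2m) = (7.954 × 10⁻²²)² / (2 × 1.675 × 10⁻²⁷) = 1.889 × 10⁻¹⁶ J = 1180 eV.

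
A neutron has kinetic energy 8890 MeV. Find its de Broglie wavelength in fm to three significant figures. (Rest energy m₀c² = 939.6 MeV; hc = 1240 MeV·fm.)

λ = 0.127 fm

Total energy E = KE + m₀c² = 8890 + 939.6 = 9829.6 MeV.
(pc)² = E² − (m₀c²)² = (9829.6)² − (939.6)² = 9.574 × 10⁷ MeV², so pc = 9785 MeV.
λ = hc/(pc) = 1240 MeV·fm / 9785 MeV = 0.127 fm.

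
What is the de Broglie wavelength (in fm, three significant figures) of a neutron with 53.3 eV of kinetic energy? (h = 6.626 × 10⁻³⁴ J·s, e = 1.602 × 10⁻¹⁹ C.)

λ = 3920 fm

KE = 53.3 eV = 8.539 × 10⁻¹⁸ J.
p = √(2mKE) = √(2 × 1.675 × 10⁻²⁷ × 8.539 × 10⁻¹⁸) = 1.691 × 10⁻²² kg·m/s.
λ = h/p = 6.626 × 10⁻³⁴ / 1.691 × 10⁻²² = 3.92 × 10⁻¹² m = 3920 fm.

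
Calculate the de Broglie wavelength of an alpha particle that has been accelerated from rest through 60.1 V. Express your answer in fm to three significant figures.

λ = 1310 fm

KE = 2eV = 2 × 1.602 × 10⁻¹⁹ × 60.10 = 1.926 × 10⁻¹⁷ J.
p = √(2mKE) = √(2 × 6.645 × 10⁻²⁷ × 1.926 × 10⁻¹⁷) = 5.059 × 10⁻²² kg·m/s.
λ = h/p = 6.626 × 10⁻³⁴ / 5.059 × 10⁻²² = 1.31 × 10⁻¹² m = 1310 fm.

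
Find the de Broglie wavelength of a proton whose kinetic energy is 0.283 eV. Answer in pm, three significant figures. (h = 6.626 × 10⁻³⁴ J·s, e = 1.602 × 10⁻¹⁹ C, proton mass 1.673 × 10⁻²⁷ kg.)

λ = 53.8 pm

KE = 0.283 eV = 4.534 × 10⁻²⁰ J.
p = √(2mKE) = √(2 × 1.673 × 10⁻²⁷ × 4.534 × 10⁻²⁰) = 1.232 × 10⁻²³ kg·m/s.
λ = h/p = 6.626 × 10⁻³⁴ / 1.232 × 10⁻²³ = 5.38 × 10⁻¹¹ m = 53.8 pm.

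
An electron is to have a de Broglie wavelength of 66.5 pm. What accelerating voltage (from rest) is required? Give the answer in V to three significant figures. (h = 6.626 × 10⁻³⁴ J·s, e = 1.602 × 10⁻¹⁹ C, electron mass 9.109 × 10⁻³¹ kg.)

V = 340 V

p = h/λ = 6.626 × 10⁻³⁴ / 6.650 × 10⁻¹¹ = 9.964 × 10⁻²⁴ kg·m/s.
KE = p²/(2m) = 5.450 × 10⁻¹⁷ J.
V = KE/e = 5.450 × 10⁻¹⁷ / (1.602 × 10⁻¹⁹) = 340 V.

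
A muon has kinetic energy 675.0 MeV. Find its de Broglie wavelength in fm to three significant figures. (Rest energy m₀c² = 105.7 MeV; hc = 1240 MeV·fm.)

λ = 1.60 fm

Total energy E = KE + m₀c² = 675.0 + 105.7 = 780.7 MeV.
(pc)² = E² − (m₀c²)² = (780.7)² − (105.7)² = 5.983 × 10⁵ MeV², so pc = 773.5 MeV.
λ = hc/(pc) = 1240 MeV·fm / 773.5 MeV = 1.60 fm.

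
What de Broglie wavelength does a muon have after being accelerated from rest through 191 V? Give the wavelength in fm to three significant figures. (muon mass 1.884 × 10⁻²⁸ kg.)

KE = eV = 1.602 × 10⁻¹⁹ × 191.0 = 3.060 × 10⁻¹⁷ J.
p = √(2mKE) = √(2 × 1.884 × 10⁻²⁸ × 3.060 × 10⁻¹⁷) = 1.074 × 10⁻²² kg·m/s.
λ = h/p = 6.626 × 10⁻³⁴ / 1.074 × 10⁻²² = 6.17 × 10⁻¹² m = 6170 fm.

λ = 6170 fm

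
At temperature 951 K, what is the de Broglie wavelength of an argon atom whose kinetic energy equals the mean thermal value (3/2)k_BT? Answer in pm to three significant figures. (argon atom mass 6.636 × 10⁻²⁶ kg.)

KE = (3/2)k_BT = 1.5 × 1.381 × 10⁻²³ × 951 = 1.970 × 10⁻²⁰ J.
p = √(2mKE) = √(2 × 6.636 × 10⁻²⁶ × 1.970 × 10⁻²⁰) = 5.113 × 10⁻²³ kg·m/s.
λ = h/p = 1.30 × 10⁻¹¹ m = 13.0 pm.

λ = 13.0 pm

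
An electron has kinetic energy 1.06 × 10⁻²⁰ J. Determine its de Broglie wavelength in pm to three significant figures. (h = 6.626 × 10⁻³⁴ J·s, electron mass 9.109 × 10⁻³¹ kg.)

p = √(2mKE) = √(2 × 9.109 × 10⁻³¹ × 1.060 × 10⁻²⁰) = 1.390 × 10⁻²⁵ kg·m/s.
λ = h/p = 6.626 × 10⁻³⁴ / 1.390 × 10⁻²⁵ = 4.77 × 10⁻⁹ m = 4770 pm.

λ = 4770 pm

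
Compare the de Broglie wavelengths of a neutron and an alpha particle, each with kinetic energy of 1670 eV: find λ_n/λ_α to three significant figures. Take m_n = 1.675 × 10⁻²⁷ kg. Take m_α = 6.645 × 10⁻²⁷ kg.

λ_n/λ_α = 1.99

At fixed KE, p = √(2mKE) so λ = h/p ∝ 1/√m.
λ_n/λ_α = √(m_α/m_n) = √(6.645 × 10⁻²⁷/1.675 × 10⁻²⁷) = √(3.967) = 1.99.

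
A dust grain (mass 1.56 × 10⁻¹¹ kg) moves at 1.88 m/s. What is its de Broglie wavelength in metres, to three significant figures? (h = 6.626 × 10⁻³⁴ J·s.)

p = mv = 1.56 × 10⁻¹¹ × 1.88 = 2.933 × 10⁻¹¹ kg·m/s.
λ = h/p = 6.626 × 10⁻³⁴ / 2.933 × 10⁻¹¹ = 2.26 × 10⁻²³ m.

λ = 2.26 × 10⁻²³ m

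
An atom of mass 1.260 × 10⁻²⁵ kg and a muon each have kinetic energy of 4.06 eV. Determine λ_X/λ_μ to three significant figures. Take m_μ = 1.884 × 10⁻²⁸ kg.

At fixed KE, p = √(2mKE) so λ = h/p ∝ 1/√m.
λ_X/λ_μ = √(m_μ/m_X) = √(1.884 × 10⁻²⁸/1.260 × 10⁻²⁵) = √(1.495 × 10⁻³) = 0.0387.

λ_X/λ_μ = 0.0387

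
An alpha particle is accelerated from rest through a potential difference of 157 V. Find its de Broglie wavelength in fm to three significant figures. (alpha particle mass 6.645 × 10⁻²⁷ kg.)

KE = 2eV = 2 × 1.602 × 10⁻¹⁹ × 157.0 = 5.030 × 10⁻¹⁷ J.
p = √(2mKE) = √(2 × 6.645 × 10⁻²⁷ × 5.030 × 10⁻¹⁷) = 8.176 × 10⁻²² kg·m/s.
λ = h/p = 6.626 × 10⁻³⁴ / 8.176 × 10⁻²² = 8.10 × 10⁻¹³ m = 810 fm.

λ = 810 fm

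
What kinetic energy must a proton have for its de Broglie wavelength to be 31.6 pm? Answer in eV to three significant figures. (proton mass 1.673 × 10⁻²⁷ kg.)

p = h/λ = 6.626 × 10⁻³⁴ / 3.160 × 10⁻¹¹ = 2.097 × 10⁻²³ kg·m/s.
KE = p²/(2m) = (2.097 × 10⁻²³)² / (2 × 1.673 × 10⁻²⁷) = 1.314 × 10⁻¹⁹ J = 0.820 eV.

KE = 0.820 eV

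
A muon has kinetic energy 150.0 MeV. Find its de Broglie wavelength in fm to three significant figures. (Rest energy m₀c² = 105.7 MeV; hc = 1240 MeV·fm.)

Total energy E = KE + m₀c² = 150.0 + 105.7 = 255.7 MeV.
(pc)² = E² − (m₀c²)² = (255.7)² − (105.7)² = 5.421 × 10⁴ MeV², so pc = 232.8 MeV.
λ = hc/(pc) = 1240 MeV·fm / 232.8 MeV = 5.33 fm.

λ = 5.33 fm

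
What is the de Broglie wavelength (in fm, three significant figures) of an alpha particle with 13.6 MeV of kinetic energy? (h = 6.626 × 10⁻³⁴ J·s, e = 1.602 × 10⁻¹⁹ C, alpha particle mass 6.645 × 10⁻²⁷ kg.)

KE = 13.6 MeV = 2.179 × 10⁻¹² J.
p = √(2mKE) = √(2 × 6.645 × 10⁻²⁷ × 2.179 × 10⁻¹²) = 1.702 × 10⁻¹⁹ kg·m/s.
λ = h/p = 6.626 × 10⁻³⁴ / 1.702 × 10⁻¹⁹ = 3.89 × 10⁻¹⁵ m = 3.89 fm.

λ = 3.89 fm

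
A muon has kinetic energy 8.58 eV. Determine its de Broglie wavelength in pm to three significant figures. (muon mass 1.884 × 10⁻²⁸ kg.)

KE = 8.58 eV = 1.375 × 10⁻¹⁸ J.
p = √(2mKE) = √(2 × 1.884 × 10⁻²⁸ × 1.375 × 10⁻¹⁸) = 2.276 × 10⁻²³ kg·m/s.
λ = h/p = 6.626 × 10⁻³⁴ / 2.276 × 10⁻²³ = 2.91 × 10⁻¹¹ m = 29.1 pm.

λ = 29.1 pm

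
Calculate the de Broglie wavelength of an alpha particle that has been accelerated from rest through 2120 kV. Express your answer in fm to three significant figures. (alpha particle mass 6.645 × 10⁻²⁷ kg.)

KE = 2eV = 2 × 1.602 × 10⁻¹⁹ × 2.120 × 10⁶ = 6.792 × 10⁻¹³ J.
p = √(2mKE) = √(2 × 6.645 × 10⁻²⁷ × 6.792 × 10⁻¹³) = 9.501 × 10⁻²⁰ kg·m/s.
λ = h/p = 6.626 × 10⁻³⁴ / 9.501 × 10⁻²⁰ = 6.97 × 10⁻¹⁵ m = 6.97 fm.

λ = 6.97 fm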